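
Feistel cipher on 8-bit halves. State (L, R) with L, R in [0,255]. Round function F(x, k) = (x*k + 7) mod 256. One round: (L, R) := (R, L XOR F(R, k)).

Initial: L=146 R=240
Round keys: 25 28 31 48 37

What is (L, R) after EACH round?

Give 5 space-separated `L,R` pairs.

Answer: 240,229 229,227 227,97 97,212 212,202

Derivation:
Round 1 (k=25): L=240 R=229
Round 2 (k=28): L=229 R=227
Round 3 (k=31): L=227 R=97
Round 4 (k=48): L=97 R=212
Round 5 (k=37): L=212 R=202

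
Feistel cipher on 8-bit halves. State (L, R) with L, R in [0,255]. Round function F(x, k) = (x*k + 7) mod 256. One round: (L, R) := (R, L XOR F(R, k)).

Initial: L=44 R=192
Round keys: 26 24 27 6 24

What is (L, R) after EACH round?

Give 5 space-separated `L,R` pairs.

Answer: 192,171 171,207 207,119 119,30 30,160

Derivation:
Round 1 (k=26): L=192 R=171
Round 2 (k=24): L=171 R=207
Round 3 (k=27): L=207 R=119
Round 4 (k=6): L=119 R=30
Round 5 (k=24): L=30 R=160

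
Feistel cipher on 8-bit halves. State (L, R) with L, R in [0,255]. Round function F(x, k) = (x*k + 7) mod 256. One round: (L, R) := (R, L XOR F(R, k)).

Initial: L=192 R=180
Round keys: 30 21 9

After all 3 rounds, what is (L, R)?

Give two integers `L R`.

Answer: 230 194

Derivation:
Round 1 (k=30): L=180 R=223
Round 2 (k=21): L=223 R=230
Round 3 (k=9): L=230 R=194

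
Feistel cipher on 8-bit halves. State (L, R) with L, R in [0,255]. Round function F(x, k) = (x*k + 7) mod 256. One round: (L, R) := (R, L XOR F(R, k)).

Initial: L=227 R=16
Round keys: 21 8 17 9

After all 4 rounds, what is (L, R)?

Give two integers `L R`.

Answer: 154 198

Derivation:
Round 1 (k=21): L=16 R=180
Round 2 (k=8): L=180 R=183
Round 3 (k=17): L=183 R=154
Round 4 (k=9): L=154 R=198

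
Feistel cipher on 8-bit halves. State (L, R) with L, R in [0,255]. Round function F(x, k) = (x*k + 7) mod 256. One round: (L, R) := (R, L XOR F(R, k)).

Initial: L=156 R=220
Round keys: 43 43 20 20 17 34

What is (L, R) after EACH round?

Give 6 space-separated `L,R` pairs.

Answer: 220,103 103,136 136,192 192,143 143,70 70,220

Derivation:
Round 1 (k=43): L=220 R=103
Round 2 (k=43): L=103 R=136
Round 3 (k=20): L=136 R=192
Round 4 (k=20): L=192 R=143
Round 5 (k=17): L=143 R=70
Round 6 (k=34): L=70 R=220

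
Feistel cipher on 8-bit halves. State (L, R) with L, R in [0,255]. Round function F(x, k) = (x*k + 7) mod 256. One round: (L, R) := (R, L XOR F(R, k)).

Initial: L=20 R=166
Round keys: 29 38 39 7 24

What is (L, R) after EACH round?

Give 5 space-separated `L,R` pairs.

Round 1 (k=29): L=166 R=193
Round 2 (k=38): L=193 R=11
Round 3 (k=39): L=11 R=117
Round 4 (k=7): L=117 R=49
Round 5 (k=24): L=49 R=234

Answer: 166,193 193,11 11,117 117,49 49,234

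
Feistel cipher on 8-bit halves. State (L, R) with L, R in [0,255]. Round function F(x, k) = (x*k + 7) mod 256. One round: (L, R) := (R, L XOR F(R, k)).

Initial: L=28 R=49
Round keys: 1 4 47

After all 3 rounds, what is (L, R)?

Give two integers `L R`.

Round 1 (k=1): L=49 R=36
Round 2 (k=4): L=36 R=166
Round 3 (k=47): L=166 R=165

Answer: 166 165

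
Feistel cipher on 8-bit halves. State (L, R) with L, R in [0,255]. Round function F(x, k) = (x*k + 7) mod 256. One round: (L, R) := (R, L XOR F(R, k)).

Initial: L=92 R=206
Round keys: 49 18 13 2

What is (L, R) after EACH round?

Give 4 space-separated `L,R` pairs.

Round 1 (k=49): L=206 R=41
Round 2 (k=18): L=41 R=39
Round 3 (k=13): L=39 R=43
Round 4 (k=2): L=43 R=122

Answer: 206,41 41,39 39,43 43,122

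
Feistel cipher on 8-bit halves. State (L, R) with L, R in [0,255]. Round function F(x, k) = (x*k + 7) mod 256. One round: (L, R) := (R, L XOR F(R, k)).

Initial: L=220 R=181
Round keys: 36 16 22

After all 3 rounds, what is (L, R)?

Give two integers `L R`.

Answer: 194 20

Derivation:
Round 1 (k=36): L=181 R=167
Round 2 (k=16): L=167 R=194
Round 3 (k=22): L=194 R=20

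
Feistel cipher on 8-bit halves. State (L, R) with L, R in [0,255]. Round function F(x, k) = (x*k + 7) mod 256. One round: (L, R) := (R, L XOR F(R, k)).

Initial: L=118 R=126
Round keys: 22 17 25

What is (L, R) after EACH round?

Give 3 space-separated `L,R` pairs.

Round 1 (k=22): L=126 R=173
Round 2 (k=17): L=173 R=250
Round 3 (k=25): L=250 R=220

Answer: 126,173 173,250 250,220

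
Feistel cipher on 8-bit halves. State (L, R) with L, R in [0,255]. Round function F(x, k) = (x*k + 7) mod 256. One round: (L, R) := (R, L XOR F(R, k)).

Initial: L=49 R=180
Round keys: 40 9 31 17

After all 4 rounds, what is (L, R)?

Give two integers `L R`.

Round 1 (k=40): L=180 R=22
Round 2 (k=9): L=22 R=121
Round 3 (k=31): L=121 R=184
Round 4 (k=17): L=184 R=70

Answer: 184 70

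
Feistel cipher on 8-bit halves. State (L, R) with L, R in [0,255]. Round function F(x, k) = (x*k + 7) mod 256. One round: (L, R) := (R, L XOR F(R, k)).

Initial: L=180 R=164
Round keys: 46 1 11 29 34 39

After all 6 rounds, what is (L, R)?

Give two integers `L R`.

Round 1 (k=46): L=164 R=203
Round 2 (k=1): L=203 R=118
Round 3 (k=11): L=118 R=210
Round 4 (k=29): L=210 R=167
Round 5 (k=34): L=167 R=231
Round 6 (k=39): L=231 R=159

Answer: 231 159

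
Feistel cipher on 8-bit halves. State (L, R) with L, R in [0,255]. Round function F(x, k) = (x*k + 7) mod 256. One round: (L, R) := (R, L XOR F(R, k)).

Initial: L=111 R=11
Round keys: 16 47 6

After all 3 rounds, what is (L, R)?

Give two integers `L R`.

Round 1 (k=16): L=11 R=216
Round 2 (k=47): L=216 R=164
Round 3 (k=6): L=164 R=7

Answer: 164 7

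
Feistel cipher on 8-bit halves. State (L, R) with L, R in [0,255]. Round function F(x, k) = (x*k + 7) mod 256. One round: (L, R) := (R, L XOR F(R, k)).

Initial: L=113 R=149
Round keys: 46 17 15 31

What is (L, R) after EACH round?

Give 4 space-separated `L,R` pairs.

Round 1 (k=46): L=149 R=188
Round 2 (k=17): L=188 R=22
Round 3 (k=15): L=22 R=237
Round 4 (k=31): L=237 R=172

Answer: 149,188 188,22 22,237 237,172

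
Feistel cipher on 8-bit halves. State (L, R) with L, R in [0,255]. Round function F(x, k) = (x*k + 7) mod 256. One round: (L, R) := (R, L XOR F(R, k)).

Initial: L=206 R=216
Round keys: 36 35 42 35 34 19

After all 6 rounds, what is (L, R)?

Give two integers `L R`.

Round 1 (k=36): L=216 R=169
Round 2 (k=35): L=169 R=250
Round 3 (k=42): L=250 R=162
Round 4 (k=35): L=162 R=215
Round 5 (k=34): L=215 R=55
Round 6 (k=19): L=55 R=203

Answer: 55 203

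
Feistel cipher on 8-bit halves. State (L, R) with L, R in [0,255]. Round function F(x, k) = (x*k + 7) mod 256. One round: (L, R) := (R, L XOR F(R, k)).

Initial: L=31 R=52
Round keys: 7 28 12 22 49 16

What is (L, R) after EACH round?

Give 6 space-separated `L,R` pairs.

Round 1 (k=7): L=52 R=108
Round 2 (k=28): L=108 R=227
Round 3 (k=12): L=227 R=199
Round 4 (k=22): L=199 R=194
Round 5 (k=49): L=194 R=238
Round 6 (k=16): L=238 R=37

Answer: 52,108 108,227 227,199 199,194 194,238 238,37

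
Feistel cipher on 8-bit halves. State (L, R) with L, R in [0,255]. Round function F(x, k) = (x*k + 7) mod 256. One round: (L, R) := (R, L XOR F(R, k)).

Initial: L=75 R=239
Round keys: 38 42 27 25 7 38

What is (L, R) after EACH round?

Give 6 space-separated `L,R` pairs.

Answer: 239,202 202,196 196,121 121,28 28,178 178,111

Derivation:
Round 1 (k=38): L=239 R=202
Round 2 (k=42): L=202 R=196
Round 3 (k=27): L=196 R=121
Round 4 (k=25): L=121 R=28
Round 5 (k=7): L=28 R=178
Round 6 (k=38): L=178 R=111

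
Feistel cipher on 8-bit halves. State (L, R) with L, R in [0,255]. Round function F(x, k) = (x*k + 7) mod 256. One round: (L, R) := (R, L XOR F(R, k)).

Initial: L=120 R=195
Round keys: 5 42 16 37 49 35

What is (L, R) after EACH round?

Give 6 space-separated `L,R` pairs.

Round 1 (k=5): L=195 R=174
Round 2 (k=42): L=174 R=80
Round 3 (k=16): L=80 R=169
Round 4 (k=37): L=169 R=36
Round 5 (k=49): L=36 R=66
Round 6 (k=35): L=66 R=41

Answer: 195,174 174,80 80,169 169,36 36,66 66,41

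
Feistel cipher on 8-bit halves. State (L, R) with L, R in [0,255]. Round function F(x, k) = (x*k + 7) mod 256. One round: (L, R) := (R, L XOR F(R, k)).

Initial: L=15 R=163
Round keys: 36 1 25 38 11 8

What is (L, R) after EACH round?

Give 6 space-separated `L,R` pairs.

Answer: 163,252 252,160 160,91 91,41 41,145 145,166

Derivation:
Round 1 (k=36): L=163 R=252
Round 2 (k=1): L=252 R=160
Round 3 (k=25): L=160 R=91
Round 4 (k=38): L=91 R=41
Round 5 (k=11): L=41 R=145
Round 6 (k=8): L=145 R=166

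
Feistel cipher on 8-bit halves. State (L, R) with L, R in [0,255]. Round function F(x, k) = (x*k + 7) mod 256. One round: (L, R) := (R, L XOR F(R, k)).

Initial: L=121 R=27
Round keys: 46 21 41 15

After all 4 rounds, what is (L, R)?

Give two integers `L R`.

Answer: 147 192

Derivation:
Round 1 (k=46): L=27 R=152
Round 2 (k=21): L=152 R=100
Round 3 (k=41): L=100 R=147
Round 4 (k=15): L=147 R=192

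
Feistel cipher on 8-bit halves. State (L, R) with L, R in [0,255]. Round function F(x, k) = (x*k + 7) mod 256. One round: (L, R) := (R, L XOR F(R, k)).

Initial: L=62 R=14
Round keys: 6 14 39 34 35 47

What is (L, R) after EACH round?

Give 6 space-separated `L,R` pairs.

Round 1 (k=6): L=14 R=101
Round 2 (k=14): L=101 R=131
Round 3 (k=39): L=131 R=153
Round 4 (k=34): L=153 R=218
Round 5 (k=35): L=218 R=76
Round 6 (k=47): L=76 R=33

Answer: 14,101 101,131 131,153 153,218 218,76 76,33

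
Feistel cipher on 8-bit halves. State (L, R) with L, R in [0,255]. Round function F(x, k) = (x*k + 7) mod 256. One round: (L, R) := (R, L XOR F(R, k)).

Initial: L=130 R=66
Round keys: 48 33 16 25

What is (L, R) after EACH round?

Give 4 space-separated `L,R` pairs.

Answer: 66,229 229,206 206,2 2,247

Derivation:
Round 1 (k=48): L=66 R=229
Round 2 (k=33): L=229 R=206
Round 3 (k=16): L=206 R=2
Round 4 (k=25): L=2 R=247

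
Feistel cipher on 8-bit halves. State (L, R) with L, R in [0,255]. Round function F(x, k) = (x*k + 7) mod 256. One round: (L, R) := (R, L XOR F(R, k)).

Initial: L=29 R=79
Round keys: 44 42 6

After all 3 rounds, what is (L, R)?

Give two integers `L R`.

Answer: 76 73

Derivation:
Round 1 (k=44): L=79 R=134
Round 2 (k=42): L=134 R=76
Round 3 (k=6): L=76 R=73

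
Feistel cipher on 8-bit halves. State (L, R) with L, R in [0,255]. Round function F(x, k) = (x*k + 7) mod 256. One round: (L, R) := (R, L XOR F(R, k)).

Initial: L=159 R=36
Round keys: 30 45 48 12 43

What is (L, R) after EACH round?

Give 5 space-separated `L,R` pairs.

Round 1 (k=30): L=36 R=160
Round 2 (k=45): L=160 R=3
Round 3 (k=48): L=3 R=55
Round 4 (k=12): L=55 R=152
Round 5 (k=43): L=152 R=184

Answer: 36,160 160,3 3,55 55,152 152,184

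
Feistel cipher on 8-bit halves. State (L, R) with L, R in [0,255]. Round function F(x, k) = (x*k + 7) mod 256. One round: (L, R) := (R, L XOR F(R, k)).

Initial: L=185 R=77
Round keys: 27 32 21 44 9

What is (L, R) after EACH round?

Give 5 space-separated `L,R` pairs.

Answer: 77,159 159,170 170,102 102,37 37,50

Derivation:
Round 1 (k=27): L=77 R=159
Round 2 (k=32): L=159 R=170
Round 3 (k=21): L=170 R=102
Round 4 (k=44): L=102 R=37
Round 5 (k=9): L=37 R=50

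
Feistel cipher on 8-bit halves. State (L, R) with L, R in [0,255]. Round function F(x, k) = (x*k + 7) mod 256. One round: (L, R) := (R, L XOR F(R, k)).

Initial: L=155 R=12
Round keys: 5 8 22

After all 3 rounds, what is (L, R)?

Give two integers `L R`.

Answer: 203 161

Derivation:
Round 1 (k=5): L=12 R=216
Round 2 (k=8): L=216 R=203
Round 3 (k=22): L=203 R=161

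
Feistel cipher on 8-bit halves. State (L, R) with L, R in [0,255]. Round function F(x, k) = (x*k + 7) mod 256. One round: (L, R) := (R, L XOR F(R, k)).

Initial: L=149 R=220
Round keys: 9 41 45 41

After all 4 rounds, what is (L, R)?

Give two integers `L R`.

Round 1 (k=9): L=220 R=86
Round 2 (k=41): L=86 R=17
Round 3 (k=45): L=17 R=82
Round 4 (k=41): L=82 R=56

Answer: 82 56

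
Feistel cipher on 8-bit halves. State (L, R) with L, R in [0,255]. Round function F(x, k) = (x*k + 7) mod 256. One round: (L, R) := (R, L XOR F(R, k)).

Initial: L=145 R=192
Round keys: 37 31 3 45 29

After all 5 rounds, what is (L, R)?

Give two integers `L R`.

Round 1 (k=37): L=192 R=86
Round 2 (k=31): L=86 R=177
Round 3 (k=3): L=177 R=76
Round 4 (k=45): L=76 R=210
Round 5 (k=29): L=210 R=157

Answer: 210 157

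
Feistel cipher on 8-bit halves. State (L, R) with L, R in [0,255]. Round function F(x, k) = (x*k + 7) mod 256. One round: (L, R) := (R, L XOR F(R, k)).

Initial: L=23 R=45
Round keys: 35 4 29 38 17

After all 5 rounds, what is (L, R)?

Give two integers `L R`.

Answer: 137 108

Derivation:
Round 1 (k=35): L=45 R=57
Round 2 (k=4): L=57 R=198
Round 3 (k=29): L=198 R=76
Round 4 (k=38): L=76 R=137
Round 5 (k=17): L=137 R=108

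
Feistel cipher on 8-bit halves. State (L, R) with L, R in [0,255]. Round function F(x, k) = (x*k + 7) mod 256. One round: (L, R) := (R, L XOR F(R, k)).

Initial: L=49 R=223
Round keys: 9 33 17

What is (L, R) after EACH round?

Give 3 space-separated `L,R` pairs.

Answer: 223,239 239,9 9,79

Derivation:
Round 1 (k=9): L=223 R=239
Round 2 (k=33): L=239 R=9
Round 3 (k=17): L=9 R=79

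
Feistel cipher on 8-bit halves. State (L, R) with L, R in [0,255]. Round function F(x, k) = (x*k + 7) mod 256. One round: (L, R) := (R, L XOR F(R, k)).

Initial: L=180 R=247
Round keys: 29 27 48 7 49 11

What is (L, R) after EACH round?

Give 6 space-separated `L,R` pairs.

Answer: 247,182 182,206 206,17 17,176 176,166 166,153

Derivation:
Round 1 (k=29): L=247 R=182
Round 2 (k=27): L=182 R=206
Round 3 (k=48): L=206 R=17
Round 4 (k=7): L=17 R=176
Round 5 (k=49): L=176 R=166
Round 6 (k=11): L=166 R=153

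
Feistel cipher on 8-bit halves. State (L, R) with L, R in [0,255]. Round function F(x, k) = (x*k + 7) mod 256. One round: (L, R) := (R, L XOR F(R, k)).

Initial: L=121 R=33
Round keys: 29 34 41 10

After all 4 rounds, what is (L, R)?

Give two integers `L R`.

Answer: 186 75

Derivation:
Round 1 (k=29): L=33 R=189
Round 2 (k=34): L=189 R=0
Round 3 (k=41): L=0 R=186
Round 4 (k=10): L=186 R=75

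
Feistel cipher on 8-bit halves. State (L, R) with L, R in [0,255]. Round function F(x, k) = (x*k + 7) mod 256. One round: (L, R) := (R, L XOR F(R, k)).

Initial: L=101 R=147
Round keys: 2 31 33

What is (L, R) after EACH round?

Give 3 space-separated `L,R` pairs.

Round 1 (k=2): L=147 R=72
Round 2 (k=31): L=72 R=44
Round 3 (k=33): L=44 R=251

Answer: 147,72 72,44 44,251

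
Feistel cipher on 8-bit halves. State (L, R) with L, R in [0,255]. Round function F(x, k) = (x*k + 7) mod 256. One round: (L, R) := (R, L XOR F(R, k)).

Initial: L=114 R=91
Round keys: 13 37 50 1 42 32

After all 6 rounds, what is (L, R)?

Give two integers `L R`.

Answer: 24 205

Derivation:
Round 1 (k=13): L=91 R=212
Round 2 (k=37): L=212 R=240
Round 3 (k=50): L=240 R=51
Round 4 (k=1): L=51 R=202
Round 5 (k=42): L=202 R=24
Round 6 (k=32): L=24 R=205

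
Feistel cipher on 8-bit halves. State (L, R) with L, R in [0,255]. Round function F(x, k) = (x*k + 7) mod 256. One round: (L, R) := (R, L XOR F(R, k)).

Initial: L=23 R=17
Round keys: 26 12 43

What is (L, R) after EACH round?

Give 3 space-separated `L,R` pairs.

Round 1 (k=26): L=17 R=214
Round 2 (k=12): L=214 R=30
Round 3 (k=43): L=30 R=199

Answer: 17,214 214,30 30,199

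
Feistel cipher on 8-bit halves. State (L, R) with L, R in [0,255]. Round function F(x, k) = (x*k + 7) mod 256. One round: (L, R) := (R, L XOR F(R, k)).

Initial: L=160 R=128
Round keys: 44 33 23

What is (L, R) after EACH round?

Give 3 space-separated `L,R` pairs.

Answer: 128,167 167,14 14,238

Derivation:
Round 1 (k=44): L=128 R=167
Round 2 (k=33): L=167 R=14
Round 3 (k=23): L=14 R=238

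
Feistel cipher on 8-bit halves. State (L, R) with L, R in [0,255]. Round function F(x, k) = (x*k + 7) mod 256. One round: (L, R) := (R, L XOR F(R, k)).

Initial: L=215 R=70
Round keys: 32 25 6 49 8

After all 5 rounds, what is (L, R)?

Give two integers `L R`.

Round 1 (k=32): L=70 R=16
Round 2 (k=25): L=16 R=209
Round 3 (k=6): L=209 R=253
Round 4 (k=49): L=253 R=165
Round 5 (k=8): L=165 R=210

Answer: 165 210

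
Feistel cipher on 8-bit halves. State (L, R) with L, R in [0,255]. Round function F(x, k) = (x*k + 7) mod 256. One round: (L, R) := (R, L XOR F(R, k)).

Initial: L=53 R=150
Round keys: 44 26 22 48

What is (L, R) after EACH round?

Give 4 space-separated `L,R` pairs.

Answer: 150,250 250,253 253,63 63,42

Derivation:
Round 1 (k=44): L=150 R=250
Round 2 (k=26): L=250 R=253
Round 3 (k=22): L=253 R=63
Round 4 (k=48): L=63 R=42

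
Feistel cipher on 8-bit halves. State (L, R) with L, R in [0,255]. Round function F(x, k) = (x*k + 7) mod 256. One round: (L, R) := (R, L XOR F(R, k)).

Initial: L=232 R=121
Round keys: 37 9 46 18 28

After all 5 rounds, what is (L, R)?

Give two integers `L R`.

Round 1 (k=37): L=121 R=108
Round 2 (k=9): L=108 R=170
Round 3 (k=46): L=170 R=255
Round 4 (k=18): L=255 R=95
Round 5 (k=28): L=95 R=148

Answer: 95 148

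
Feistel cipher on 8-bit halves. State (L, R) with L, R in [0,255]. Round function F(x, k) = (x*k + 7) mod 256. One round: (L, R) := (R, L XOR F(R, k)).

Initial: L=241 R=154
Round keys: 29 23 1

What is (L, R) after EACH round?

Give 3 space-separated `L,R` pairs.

Answer: 154,136 136,165 165,36

Derivation:
Round 1 (k=29): L=154 R=136
Round 2 (k=23): L=136 R=165
Round 3 (k=1): L=165 R=36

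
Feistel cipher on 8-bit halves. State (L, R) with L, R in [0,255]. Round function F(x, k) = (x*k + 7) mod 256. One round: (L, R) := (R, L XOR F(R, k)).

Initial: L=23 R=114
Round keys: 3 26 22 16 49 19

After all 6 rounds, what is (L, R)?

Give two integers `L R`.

Round 1 (k=3): L=114 R=74
Round 2 (k=26): L=74 R=249
Round 3 (k=22): L=249 R=39
Round 4 (k=16): L=39 R=142
Round 5 (k=49): L=142 R=18
Round 6 (k=19): L=18 R=211

Answer: 18 211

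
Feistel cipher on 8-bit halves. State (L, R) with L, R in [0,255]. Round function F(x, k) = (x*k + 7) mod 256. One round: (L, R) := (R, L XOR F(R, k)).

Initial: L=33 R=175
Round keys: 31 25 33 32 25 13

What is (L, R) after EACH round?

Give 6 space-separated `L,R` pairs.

Round 1 (k=31): L=175 R=25
Round 2 (k=25): L=25 R=215
Round 3 (k=33): L=215 R=167
Round 4 (k=32): L=167 R=48
Round 5 (k=25): L=48 R=16
Round 6 (k=13): L=16 R=231

Answer: 175,25 25,215 215,167 167,48 48,16 16,231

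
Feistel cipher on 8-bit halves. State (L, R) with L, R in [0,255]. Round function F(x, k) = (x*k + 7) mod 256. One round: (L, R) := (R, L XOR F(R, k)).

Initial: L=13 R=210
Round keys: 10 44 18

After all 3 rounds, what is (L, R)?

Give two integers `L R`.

Answer: 157 39

Derivation:
Round 1 (k=10): L=210 R=54
Round 2 (k=44): L=54 R=157
Round 3 (k=18): L=157 R=39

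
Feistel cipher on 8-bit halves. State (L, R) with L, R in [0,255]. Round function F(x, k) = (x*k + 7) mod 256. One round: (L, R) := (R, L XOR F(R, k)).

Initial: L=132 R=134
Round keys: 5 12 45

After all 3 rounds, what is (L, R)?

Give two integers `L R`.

Answer: 21 153

Derivation:
Round 1 (k=5): L=134 R=33
Round 2 (k=12): L=33 R=21
Round 3 (k=45): L=21 R=153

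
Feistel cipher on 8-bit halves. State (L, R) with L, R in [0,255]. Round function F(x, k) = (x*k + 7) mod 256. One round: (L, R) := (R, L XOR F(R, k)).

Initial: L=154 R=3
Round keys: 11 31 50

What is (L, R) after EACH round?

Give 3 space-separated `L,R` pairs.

Round 1 (k=11): L=3 R=178
Round 2 (k=31): L=178 R=150
Round 3 (k=50): L=150 R=225

Answer: 3,178 178,150 150,225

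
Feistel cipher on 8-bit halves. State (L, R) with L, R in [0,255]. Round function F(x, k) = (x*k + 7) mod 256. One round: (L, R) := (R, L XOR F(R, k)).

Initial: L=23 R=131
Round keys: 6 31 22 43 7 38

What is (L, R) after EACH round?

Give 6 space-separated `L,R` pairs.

Answer: 131,14 14,58 58,13 13,12 12,86 86,199

Derivation:
Round 1 (k=6): L=131 R=14
Round 2 (k=31): L=14 R=58
Round 3 (k=22): L=58 R=13
Round 4 (k=43): L=13 R=12
Round 5 (k=7): L=12 R=86
Round 6 (k=38): L=86 R=199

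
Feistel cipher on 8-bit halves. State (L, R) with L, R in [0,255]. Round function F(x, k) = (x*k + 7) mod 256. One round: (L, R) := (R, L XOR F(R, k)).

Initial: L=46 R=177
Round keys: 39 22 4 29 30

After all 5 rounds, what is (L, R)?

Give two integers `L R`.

Round 1 (k=39): L=177 R=208
Round 2 (k=22): L=208 R=86
Round 3 (k=4): L=86 R=143
Round 4 (k=29): L=143 R=108
Round 5 (k=30): L=108 R=32

Answer: 108 32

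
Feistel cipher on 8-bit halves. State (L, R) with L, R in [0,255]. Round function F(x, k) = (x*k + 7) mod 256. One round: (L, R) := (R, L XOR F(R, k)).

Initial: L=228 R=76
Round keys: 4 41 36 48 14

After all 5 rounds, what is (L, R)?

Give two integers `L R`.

Answer: 217 9

Derivation:
Round 1 (k=4): L=76 R=211
Round 2 (k=41): L=211 R=158
Round 3 (k=36): L=158 R=236
Round 4 (k=48): L=236 R=217
Round 5 (k=14): L=217 R=9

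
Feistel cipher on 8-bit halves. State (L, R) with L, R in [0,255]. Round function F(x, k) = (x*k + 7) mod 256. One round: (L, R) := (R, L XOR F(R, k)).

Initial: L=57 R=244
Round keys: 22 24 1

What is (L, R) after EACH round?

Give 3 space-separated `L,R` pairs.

Answer: 244,198 198,99 99,172

Derivation:
Round 1 (k=22): L=244 R=198
Round 2 (k=24): L=198 R=99
Round 3 (k=1): L=99 R=172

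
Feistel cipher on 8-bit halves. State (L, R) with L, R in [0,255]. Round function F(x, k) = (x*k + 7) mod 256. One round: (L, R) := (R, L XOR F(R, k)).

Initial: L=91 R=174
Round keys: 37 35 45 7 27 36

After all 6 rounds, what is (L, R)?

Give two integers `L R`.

Round 1 (k=37): L=174 R=118
Round 2 (k=35): L=118 R=135
Round 3 (k=45): L=135 R=180
Round 4 (k=7): L=180 R=116
Round 5 (k=27): L=116 R=247
Round 6 (k=36): L=247 R=183

Answer: 247 183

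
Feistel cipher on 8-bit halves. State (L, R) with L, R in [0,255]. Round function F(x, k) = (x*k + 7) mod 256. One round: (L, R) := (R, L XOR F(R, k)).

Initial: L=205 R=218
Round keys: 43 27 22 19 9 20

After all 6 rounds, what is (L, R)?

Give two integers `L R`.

Round 1 (k=43): L=218 R=104
Round 2 (k=27): L=104 R=37
Round 3 (k=22): L=37 R=93
Round 4 (k=19): L=93 R=203
Round 5 (k=9): L=203 R=119
Round 6 (k=20): L=119 R=152

Answer: 119 152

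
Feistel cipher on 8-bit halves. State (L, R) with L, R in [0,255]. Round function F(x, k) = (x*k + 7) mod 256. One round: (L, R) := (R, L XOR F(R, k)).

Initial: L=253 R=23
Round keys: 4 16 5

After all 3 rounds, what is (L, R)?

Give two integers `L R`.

Answer: 240 41

Derivation:
Round 1 (k=4): L=23 R=158
Round 2 (k=16): L=158 R=240
Round 3 (k=5): L=240 R=41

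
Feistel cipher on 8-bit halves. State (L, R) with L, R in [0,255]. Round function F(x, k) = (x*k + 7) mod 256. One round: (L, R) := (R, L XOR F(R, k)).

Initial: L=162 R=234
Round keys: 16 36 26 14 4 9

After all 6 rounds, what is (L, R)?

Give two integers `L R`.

Answer: 251 52

Derivation:
Round 1 (k=16): L=234 R=5
Round 2 (k=36): L=5 R=81
Round 3 (k=26): L=81 R=68
Round 4 (k=14): L=68 R=238
Round 5 (k=4): L=238 R=251
Round 6 (k=9): L=251 R=52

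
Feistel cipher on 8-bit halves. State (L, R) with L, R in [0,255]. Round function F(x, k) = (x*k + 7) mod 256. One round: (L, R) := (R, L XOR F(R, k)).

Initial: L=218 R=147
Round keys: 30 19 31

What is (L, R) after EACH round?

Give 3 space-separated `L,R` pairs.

Round 1 (k=30): L=147 R=155
Round 2 (k=19): L=155 R=27
Round 3 (k=31): L=27 R=215

Answer: 147,155 155,27 27,215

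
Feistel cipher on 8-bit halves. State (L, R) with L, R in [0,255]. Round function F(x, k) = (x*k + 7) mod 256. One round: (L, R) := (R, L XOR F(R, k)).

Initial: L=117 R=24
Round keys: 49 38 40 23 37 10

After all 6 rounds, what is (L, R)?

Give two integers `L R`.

Round 1 (k=49): L=24 R=234
Round 2 (k=38): L=234 R=219
Round 3 (k=40): L=219 R=213
Round 4 (k=23): L=213 R=241
Round 5 (k=37): L=241 R=9
Round 6 (k=10): L=9 R=144

Answer: 9 144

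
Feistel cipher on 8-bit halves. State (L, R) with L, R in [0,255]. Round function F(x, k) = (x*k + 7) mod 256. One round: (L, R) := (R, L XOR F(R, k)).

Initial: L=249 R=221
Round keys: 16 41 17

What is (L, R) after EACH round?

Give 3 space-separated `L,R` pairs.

Round 1 (k=16): L=221 R=46
Round 2 (k=41): L=46 R=184
Round 3 (k=17): L=184 R=17

Answer: 221,46 46,184 184,17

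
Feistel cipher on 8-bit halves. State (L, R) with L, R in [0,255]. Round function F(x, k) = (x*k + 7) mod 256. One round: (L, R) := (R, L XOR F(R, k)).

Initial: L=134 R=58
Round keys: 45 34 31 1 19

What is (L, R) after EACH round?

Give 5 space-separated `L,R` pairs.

Answer: 58,191 191,95 95,55 55,97 97,13

Derivation:
Round 1 (k=45): L=58 R=191
Round 2 (k=34): L=191 R=95
Round 3 (k=31): L=95 R=55
Round 4 (k=1): L=55 R=97
Round 5 (k=19): L=97 R=13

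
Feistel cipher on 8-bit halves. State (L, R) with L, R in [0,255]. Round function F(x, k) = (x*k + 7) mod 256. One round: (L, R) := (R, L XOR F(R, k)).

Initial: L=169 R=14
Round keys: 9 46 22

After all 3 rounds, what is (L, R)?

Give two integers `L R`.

Round 1 (k=9): L=14 R=44
Round 2 (k=46): L=44 R=225
Round 3 (k=22): L=225 R=113

Answer: 225 113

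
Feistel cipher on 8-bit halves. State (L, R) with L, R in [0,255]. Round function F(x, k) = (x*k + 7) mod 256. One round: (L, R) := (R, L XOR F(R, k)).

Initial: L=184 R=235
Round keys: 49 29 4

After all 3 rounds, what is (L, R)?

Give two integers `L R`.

Answer: 242 117

Derivation:
Round 1 (k=49): L=235 R=186
Round 2 (k=29): L=186 R=242
Round 3 (k=4): L=242 R=117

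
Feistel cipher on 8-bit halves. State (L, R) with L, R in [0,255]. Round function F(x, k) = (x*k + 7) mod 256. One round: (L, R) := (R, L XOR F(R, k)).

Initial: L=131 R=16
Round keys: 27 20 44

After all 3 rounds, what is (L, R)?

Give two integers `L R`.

Round 1 (k=27): L=16 R=52
Round 2 (k=20): L=52 R=7
Round 3 (k=44): L=7 R=15

Answer: 7 15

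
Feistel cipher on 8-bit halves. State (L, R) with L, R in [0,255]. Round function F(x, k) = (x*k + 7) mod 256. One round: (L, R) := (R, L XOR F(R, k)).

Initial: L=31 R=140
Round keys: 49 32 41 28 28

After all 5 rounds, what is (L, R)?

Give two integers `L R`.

Answer: 164 241

Derivation:
Round 1 (k=49): L=140 R=204
Round 2 (k=32): L=204 R=11
Round 3 (k=41): L=11 R=6
Round 4 (k=28): L=6 R=164
Round 5 (k=28): L=164 R=241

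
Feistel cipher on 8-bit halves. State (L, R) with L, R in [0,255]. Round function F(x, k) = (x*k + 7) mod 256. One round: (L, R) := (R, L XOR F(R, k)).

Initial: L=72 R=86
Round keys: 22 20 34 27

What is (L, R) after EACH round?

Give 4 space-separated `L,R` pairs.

Answer: 86,35 35,149 149,242 242,24

Derivation:
Round 1 (k=22): L=86 R=35
Round 2 (k=20): L=35 R=149
Round 3 (k=34): L=149 R=242
Round 4 (k=27): L=242 R=24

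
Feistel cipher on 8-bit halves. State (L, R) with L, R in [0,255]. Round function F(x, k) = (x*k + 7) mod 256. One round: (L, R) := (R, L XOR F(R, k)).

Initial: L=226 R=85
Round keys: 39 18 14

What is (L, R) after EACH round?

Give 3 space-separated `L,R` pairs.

Answer: 85,24 24,226 226,123

Derivation:
Round 1 (k=39): L=85 R=24
Round 2 (k=18): L=24 R=226
Round 3 (k=14): L=226 R=123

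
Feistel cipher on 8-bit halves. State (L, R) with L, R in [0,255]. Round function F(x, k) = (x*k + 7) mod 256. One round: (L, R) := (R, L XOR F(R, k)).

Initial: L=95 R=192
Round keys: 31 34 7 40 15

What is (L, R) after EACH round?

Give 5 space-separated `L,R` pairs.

Round 1 (k=31): L=192 R=24
Round 2 (k=34): L=24 R=247
Round 3 (k=7): L=247 R=208
Round 4 (k=40): L=208 R=112
Round 5 (k=15): L=112 R=71

Answer: 192,24 24,247 247,208 208,112 112,71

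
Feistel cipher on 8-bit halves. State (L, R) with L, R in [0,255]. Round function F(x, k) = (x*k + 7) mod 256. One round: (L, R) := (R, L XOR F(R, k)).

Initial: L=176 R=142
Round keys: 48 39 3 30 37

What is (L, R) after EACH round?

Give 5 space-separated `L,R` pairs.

Round 1 (k=48): L=142 R=23
Round 2 (k=39): L=23 R=6
Round 3 (k=3): L=6 R=14
Round 4 (k=30): L=14 R=173
Round 5 (k=37): L=173 R=6

Answer: 142,23 23,6 6,14 14,173 173,6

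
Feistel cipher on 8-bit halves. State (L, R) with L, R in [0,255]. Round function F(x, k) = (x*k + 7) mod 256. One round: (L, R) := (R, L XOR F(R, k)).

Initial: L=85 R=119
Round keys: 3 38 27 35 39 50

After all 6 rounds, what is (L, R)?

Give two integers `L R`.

Answer: 2 106

Derivation:
Round 1 (k=3): L=119 R=57
Round 2 (k=38): L=57 R=10
Round 3 (k=27): L=10 R=44
Round 4 (k=35): L=44 R=1
Round 5 (k=39): L=1 R=2
Round 6 (k=50): L=2 R=106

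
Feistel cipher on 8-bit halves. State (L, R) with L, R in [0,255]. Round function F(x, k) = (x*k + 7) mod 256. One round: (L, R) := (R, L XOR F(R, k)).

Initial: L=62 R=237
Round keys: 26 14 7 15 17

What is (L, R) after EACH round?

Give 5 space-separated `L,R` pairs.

Answer: 237,39 39,196 196,68 68,199 199,122

Derivation:
Round 1 (k=26): L=237 R=39
Round 2 (k=14): L=39 R=196
Round 3 (k=7): L=196 R=68
Round 4 (k=15): L=68 R=199
Round 5 (k=17): L=199 R=122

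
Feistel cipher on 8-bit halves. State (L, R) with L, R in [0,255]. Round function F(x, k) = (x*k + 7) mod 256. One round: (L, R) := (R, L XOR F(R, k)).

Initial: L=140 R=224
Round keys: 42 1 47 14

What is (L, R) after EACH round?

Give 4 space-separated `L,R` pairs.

Answer: 224,75 75,178 178,254 254,89

Derivation:
Round 1 (k=42): L=224 R=75
Round 2 (k=1): L=75 R=178
Round 3 (k=47): L=178 R=254
Round 4 (k=14): L=254 R=89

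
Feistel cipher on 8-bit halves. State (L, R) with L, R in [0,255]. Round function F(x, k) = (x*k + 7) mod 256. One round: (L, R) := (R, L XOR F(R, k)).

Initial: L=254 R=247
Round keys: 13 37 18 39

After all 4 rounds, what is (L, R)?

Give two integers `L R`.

Round 1 (k=13): L=247 R=108
Round 2 (k=37): L=108 R=84
Round 3 (k=18): L=84 R=131
Round 4 (k=39): L=131 R=168

Answer: 131 168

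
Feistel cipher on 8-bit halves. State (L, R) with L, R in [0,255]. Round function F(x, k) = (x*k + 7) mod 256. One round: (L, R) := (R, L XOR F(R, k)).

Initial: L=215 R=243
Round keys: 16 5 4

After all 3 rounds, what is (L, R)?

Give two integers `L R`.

Answer: 148 183

Derivation:
Round 1 (k=16): L=243 R=224
Round 2 (k=5): L=224 R=148
Round 3 (k=4): L=148 R=183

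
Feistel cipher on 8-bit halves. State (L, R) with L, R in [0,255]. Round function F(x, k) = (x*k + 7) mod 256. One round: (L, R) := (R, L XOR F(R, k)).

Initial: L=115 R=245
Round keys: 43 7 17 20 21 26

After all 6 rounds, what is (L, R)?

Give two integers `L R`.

Answer: 120 19

Derivation:
Round 1 (k=43): L=245 R=93
Round 2 (k=7): L=93 R=103
Round 3 (k=17): L=103 R=131
Round 4 (k=20): L=131 R=36
Round 5 (k=21): L=36 R=120
Round 6 (k=26): L=120 R=19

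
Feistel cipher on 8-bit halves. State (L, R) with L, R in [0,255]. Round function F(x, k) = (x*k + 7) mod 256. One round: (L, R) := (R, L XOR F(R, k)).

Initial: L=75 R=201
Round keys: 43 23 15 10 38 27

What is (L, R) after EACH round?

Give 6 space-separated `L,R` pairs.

Answer: 201,129 129,87 87,161 161,6 6,74 74,211

Derivation:
Round 1 (k=43): L=201 R=129
Round 2 (k=23): L=129 R=87
Round 3 (k=15): L=87 R=161
Round 4 (k=10): L=161 R=6
Round 5 (k=38): L=6 R=74
Round 6 (k=27): L=74 R=211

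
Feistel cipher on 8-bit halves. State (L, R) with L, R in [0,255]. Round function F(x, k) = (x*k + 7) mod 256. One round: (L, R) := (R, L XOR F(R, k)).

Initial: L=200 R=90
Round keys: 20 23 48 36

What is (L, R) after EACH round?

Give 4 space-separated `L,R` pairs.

Answer: 90,199 199,178 178,160 160,53

Derivation:
Round 1 (k=20): L=90 R=199
Round 2 (k=23): L=199 R=178
Round 3 (k=48): L=178 R=160
Round 4 (k=36): L=160 R=53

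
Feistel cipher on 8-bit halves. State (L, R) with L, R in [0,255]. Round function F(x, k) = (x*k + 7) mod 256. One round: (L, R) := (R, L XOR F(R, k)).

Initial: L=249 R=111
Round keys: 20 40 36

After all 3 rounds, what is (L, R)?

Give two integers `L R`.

Answer: 248 173

Derivation:
Round 1 (k=20): L=111 R=74
Round 2 (k=40): L=74 R=248
Round 3 (k=36): L=248 R=173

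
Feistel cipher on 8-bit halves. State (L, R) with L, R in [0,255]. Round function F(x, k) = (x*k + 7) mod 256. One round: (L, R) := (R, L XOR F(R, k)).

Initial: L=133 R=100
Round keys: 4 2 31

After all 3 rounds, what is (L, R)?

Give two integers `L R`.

Answer: 79 138

Derivation:
Round 1 (k=4): L=100 R=18
Round 2 (k=2): L=18 R=79
Round 3 (k=31): L=79 R=138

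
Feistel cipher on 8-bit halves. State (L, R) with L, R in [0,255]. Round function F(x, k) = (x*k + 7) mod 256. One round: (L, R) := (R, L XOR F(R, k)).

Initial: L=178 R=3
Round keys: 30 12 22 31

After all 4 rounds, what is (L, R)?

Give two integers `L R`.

Answer: 36 139

Derivation:
Round 1 (k=30): L=3 R=211
Round 2 (k=12): L=211 R=232
Round 3 (k=22): L=232 R=36
Round 4 (k=31): L=36 R=139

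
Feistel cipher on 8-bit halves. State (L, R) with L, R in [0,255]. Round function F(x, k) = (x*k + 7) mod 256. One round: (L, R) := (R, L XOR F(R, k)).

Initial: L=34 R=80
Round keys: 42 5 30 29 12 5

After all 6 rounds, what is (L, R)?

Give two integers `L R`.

Round 1 (k=42): L=80 R=5
Round 2 (k=5): L=5 R=112
Round 3 (k=30): L=112 R=34
Round 4 (k=29): L=34 R=145
Round 5 (k=12): L=145 R=241
Round 6 (k=5): L=241 R=45

Answer: 241 45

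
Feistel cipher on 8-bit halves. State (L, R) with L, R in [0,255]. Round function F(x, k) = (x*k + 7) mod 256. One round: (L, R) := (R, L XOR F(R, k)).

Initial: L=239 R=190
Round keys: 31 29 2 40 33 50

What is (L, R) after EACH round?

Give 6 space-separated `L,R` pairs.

Answer: 190,230 230,171 171,187 187,148 148,160 160,211

Derivation:
Round 1 (k=31): L=190 R=230
Round 2 (k=29): L=230 R=171
Round 3 (k=2): L=171 R=187
Round 4 (k=40): L=187 R=148
Round 5 (k=33): L=148 R=160
Round 6 (k=50): L=160 R=211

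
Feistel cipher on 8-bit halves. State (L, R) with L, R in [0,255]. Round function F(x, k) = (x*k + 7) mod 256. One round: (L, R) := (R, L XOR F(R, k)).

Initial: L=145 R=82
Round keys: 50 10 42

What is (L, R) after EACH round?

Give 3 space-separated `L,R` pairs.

Round 1 (k=50): L=82 R=154
Round 2 (k=10): L=154 R=89
Round 3 (k=42): L=89 R=59

Answer: 82,154 154,89 89,59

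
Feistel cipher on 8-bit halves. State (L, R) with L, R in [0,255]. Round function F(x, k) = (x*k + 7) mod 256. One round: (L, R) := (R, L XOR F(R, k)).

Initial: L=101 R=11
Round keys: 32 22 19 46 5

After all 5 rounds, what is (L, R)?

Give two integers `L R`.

Answer: 37 237

Derivation:
Round 1 (k=32): L=11 R=2
Round 2 (k=22): L=2 R=56
Round 3 (k=19): L=56 R=45
Round 4 (k=46): L=45 R=37
Round 5 (k=5): L=37 R=237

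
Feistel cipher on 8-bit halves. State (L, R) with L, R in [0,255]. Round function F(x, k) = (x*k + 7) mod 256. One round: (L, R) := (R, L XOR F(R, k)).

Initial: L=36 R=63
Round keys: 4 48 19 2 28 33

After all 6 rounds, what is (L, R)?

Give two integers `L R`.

Answer: 243 5

Derivation:
Round 1 (k=4): L=63 R=39
Round 2 (k=48): L=39 R=104
Round 3 (k=19): L=104 R=152
Round 4 (k=2): L=152 R=95
Round 5 (k=28): L=95 R=243
Round 6 (k=33): L=243 R=5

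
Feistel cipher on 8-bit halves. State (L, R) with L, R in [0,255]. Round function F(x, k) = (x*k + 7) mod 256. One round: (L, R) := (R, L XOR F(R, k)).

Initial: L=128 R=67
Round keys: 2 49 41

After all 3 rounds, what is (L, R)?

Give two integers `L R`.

Answer: 199 235

Derivation:
Round 1 (k=2): L=67 R=13
Round 2 (k=49): L=13 R=199
Round 3 (k=41): L=199 R=235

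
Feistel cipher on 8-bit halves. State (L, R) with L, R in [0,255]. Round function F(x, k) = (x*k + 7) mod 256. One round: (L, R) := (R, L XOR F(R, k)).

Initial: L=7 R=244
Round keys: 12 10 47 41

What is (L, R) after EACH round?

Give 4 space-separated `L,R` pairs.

Round 1 (k=12): L=244 R=112
Round 2 (k=10): L=112 R=147
Round 3 (k=47): L=147 R=116
Round 4 (k=41): L=116 R=8

Answer: 244,112 112,147 147,116 116,8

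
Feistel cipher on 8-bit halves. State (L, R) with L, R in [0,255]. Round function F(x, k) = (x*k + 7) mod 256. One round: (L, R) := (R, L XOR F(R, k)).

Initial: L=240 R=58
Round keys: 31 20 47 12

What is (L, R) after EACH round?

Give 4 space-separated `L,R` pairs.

Round 1 (k=31): L=58 R=253
Round 2 (k=20): L=253 R=241
Round 3 (k=47): L=241 R=187
Round 4 (k=12): L=187 R=58

Answer: 58,253 253,241 241,187 187,58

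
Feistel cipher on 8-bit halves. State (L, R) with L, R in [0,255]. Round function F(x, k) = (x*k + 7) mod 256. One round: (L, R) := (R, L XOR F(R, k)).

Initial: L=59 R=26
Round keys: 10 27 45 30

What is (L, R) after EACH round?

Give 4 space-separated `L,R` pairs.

Answer: 26,48 48,13 13,96 96,74

Derivation:
Round 1 (k=10): L=26 R=48
Round 2 (k=27): L=48 R=13
Round 3 (k=45): L=13 R=96
Round 4 (k=30): L=96 R=74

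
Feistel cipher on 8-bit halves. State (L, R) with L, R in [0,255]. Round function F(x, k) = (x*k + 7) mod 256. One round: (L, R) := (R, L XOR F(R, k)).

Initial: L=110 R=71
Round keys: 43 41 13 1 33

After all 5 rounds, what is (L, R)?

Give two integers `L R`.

Answer: 208 200

Derivation:
Round 1 (k=43): L=71 R=154
Round 2 (k=41): L=154 R=246
Round 3 (k=13): L=246 R=31
Round 4 (k=1): L=31 R=208
Round 5 (k=33): L=208 R=200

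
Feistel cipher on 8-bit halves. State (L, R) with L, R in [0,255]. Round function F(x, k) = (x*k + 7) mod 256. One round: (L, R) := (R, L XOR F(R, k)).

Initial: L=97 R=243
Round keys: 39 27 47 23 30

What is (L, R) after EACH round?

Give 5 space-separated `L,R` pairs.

Answer: 243,109 109,117 117,239 239,245 245,82

Derivation:
Round 1 (k=39): L=243 R=109
Round 2 (k=27): L=109 R=117
Round 3 (k=47): L=117 R=239
Round 4 (k=23): L=239 R=245
Round 5 (k=30): L=245 R=82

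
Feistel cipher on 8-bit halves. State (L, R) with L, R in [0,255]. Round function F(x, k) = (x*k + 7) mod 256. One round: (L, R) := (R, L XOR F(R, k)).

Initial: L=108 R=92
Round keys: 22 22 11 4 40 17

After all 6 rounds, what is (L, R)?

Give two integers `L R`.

Round 1 (k=22): L=92 R=131
Round 2 (k=22): L=131 R=21
Round 3 (k=11): L=21 R=109
Round 4 (k=4): L=109 R=174
Round 5 (k=40): L=174 R=90
Round 6 (k=17): L=90 R=175

Answer: 90 175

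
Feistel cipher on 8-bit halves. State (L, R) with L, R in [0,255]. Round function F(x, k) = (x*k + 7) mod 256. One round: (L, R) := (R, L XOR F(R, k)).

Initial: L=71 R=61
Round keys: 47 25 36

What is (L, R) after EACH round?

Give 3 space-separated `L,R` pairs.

Answer: 61,125 125,1 1,86

Derivation:
Round 1 (k=47): L=61 R=125
Round 2 (k=25): L=125 R=1
Round 3 (k=36): L=1 R=86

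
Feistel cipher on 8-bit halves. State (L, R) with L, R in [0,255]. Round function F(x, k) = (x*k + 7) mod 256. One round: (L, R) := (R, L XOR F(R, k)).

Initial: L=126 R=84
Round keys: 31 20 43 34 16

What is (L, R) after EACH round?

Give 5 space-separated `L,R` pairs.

Round 1 (k=31): L=84 R=77
Round 2 (k=20): L=77 R=95
Round 3 (k=43): L=95 R=177
Round 4 (k=34): L=177 R=214
Round 5 (k=16): L=214 R=214

Answer: 84,77 77,95 95,177 177,214 214,214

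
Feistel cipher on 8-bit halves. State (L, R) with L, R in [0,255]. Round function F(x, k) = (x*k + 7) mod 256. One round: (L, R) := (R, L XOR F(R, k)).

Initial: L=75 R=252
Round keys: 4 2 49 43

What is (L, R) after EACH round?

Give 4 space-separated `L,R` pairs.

Round 1 (k=4): L=252 R=188
Round 2 (k=2): L=188 R=131
Round 3 (k=49): L=131 R=166
Round 4 (k=43): L=166 R=106

Answer: 252,188 188,131 131,166 166,106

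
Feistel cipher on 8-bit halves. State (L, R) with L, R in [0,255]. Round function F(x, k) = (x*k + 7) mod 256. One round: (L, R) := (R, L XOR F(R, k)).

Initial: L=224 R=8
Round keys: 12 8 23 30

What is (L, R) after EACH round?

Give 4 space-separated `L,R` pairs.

Answer: 8,135 135,55 55,127 127,222

Derivation:
Round 1 (k=12): L=8 R=135
Round 2 (k=8): L=135 R=55
Round 3 (k=23): L=55 R=127
Round 4 (k=30): L=127 R=222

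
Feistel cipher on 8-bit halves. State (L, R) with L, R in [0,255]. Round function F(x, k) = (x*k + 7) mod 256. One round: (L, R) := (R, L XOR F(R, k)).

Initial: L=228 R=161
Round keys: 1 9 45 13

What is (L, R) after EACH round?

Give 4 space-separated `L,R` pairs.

Round 1 (k=1): L=161 R=76
Round 2 (k=9): L=76 R=18
Round 3 (k=45): L=18 R=125
Round 4 (k=13): L=125 R=114

Answer: 161,76 76,18 18,125 125,114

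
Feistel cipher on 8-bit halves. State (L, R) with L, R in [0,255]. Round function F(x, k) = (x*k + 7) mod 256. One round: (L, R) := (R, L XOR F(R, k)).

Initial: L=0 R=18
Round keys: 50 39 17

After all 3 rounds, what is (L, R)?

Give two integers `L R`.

Round 1 (k=50): L=18 R=139
Round 2 (k=39): L=139 R=38
Round 3 (k=17): L=38 R=6

Answer: 38 6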